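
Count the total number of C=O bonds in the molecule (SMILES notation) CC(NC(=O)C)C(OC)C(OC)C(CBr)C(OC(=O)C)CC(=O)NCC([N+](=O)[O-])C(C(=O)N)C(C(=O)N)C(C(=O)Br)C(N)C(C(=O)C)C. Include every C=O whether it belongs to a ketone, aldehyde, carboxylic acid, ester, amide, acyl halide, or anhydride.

CH(NHCOCH3): amide, 1 C=O (running total 1).
CH(OCOCH3): ester, 1 C=O (running total 2).
CH2CONHCH2: amide, 1 C=O (running total 3).
CH(CONH2): amide, 1 C=O (running total 4).
CH(CONH2): amide, 1 C=O (running total 5).
CH(COBr): acyl halide, 1 C=O (running total 6).
CH(COCH3): ketone, 1 C=O (running total 7).

7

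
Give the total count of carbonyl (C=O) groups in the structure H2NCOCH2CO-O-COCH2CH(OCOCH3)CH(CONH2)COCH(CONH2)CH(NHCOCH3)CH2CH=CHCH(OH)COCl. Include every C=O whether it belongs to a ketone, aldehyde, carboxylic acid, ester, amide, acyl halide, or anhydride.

H2NCO: amide, 1 C=O (running total 1).
CH2CO-O-COCH2: anhydride, 2 C=O (running total 3).
CH(OCOCH3): ester, 1 C=O (running total 4).
CH(CONH2): amide, 1 C=O (running total 5).
CO: ketone, 1 C=O (running total 6).
CH(CONH2): amide, 1 C=O (running total 7).
CH(NHCOCH3): amide, 1 C=O (running total 8).
COCl: acyl halide, 1 C=O (running total 9).

9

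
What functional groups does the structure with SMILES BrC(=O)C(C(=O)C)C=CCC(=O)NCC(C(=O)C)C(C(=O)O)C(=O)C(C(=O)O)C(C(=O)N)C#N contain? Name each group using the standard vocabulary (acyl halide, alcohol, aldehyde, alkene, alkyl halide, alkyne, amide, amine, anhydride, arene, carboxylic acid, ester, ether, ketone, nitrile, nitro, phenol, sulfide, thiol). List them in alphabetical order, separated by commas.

acyl halide, alkene, amide, carboxylic acid, ketone, nitrile

–C(=O)Br: carbonyl C bonded to C and to a halogen → acyl halide (not alkyl halide).
pendant –COCH3: carbonyl C bonded to two carbons → ketone.
C=C double bond → alkene.
–C(=O)–N– linkage → amide (the N is not an amine).
pendant –COCH3: carbonyl C bonded to two carbons → ketone.
pendant –COOH: carbonyl C bonded to C and –OH → carboxylic acid.
–C(=O)– with carbon on both sides → ketone.
pendant –COOH: carbonyl C bonded to C and –OH → carboxylic acid.
pendant –CONH2: carbonyl C bonded to C and N → amide.
–C≡N: carbon triple-bonded to nitrogen → nitrile.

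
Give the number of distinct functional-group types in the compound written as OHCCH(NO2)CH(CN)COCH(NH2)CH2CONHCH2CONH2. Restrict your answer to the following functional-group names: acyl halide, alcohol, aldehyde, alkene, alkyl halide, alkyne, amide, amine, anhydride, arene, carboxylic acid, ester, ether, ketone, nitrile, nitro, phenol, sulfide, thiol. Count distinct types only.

6

Reading the structure from left to right:
  OHC: terminal –CHO: carbonyl C bonded to H and C → aldehyde.
  CH(NO2): –NO2 on an sp³ carbon → nitro (the N=O is not a carbonyl).
  CH(CN): pendant –C≡N: nitrile.
  CO: –C(=O)– with carbon on both sides → ketone.
  CH(NH2): –NH2 on an sp³ carbon with no adjacent C=O → amine.
  CH2CONHCH2: –C(=O)–N– linkage → amide (the N is not an amine).
  CONH2: –C(=O)NH2: carbonyl C bonded to C and to N → amide (the N is not a separate amine).
Distinct types present: aldehyde, amide, amine, ketone, nitrile, nitro.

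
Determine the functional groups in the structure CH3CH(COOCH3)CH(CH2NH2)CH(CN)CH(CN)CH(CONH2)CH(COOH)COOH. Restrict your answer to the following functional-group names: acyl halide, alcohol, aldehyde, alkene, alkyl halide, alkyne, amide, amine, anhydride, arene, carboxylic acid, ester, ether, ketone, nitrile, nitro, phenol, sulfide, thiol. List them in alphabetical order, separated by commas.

amide, amine, carboxylic acid, ester, nitrile

Working along the chain:
  CH(COOCH3): pendant –COOCH3: carbonyl C bonded to C and –OCH3 → ester.
  CH(CH2NH2): pendant –CH2NH2: N on sp³ C, no adjacent C=O → amine.
  CH(CN): pendant –C≡N: nitrile.
  CH(CN): pendant –C≡N: nitrile.
  CH(CONH2): pendant –CONH2: carbonyl C bonded to C and N → amide.
  CH(COOH): pendant –COOH: carbonyl C bonded to C and –OH → carboxylic acid.
  COOH: –COOH: carbonyl C bonded to –OH and C → carboxylic acid (the –OH is not a separate alcohol).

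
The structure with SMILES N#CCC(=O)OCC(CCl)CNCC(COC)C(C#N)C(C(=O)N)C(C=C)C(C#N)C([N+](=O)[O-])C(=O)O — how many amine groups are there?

N≡C–: carbon triple-bonded to nitrogen → nitrile.
–C(=O)–O–C with C on the carbonyl side → ester.
pendant –CH2X: halogen on sp³ carbon → alkyl halide.
C–N–C with sp³ carbons and no adjacent C=O → amine (secondary).
pendant –CH2OCH3: C–O–C linkage → ether.
pendant –C≡N: nitrile.
pendant –CONH2: carbonyl C bonded to C and N → amide.
pendant –CH=CH2: C=C double bond → alkene.
pendant –C≡N: nitrile.
–NO2 on an sp³ carbon → nitro (the N=O is not a carbonyl).
–COOH: carbonyl C bonded to –OH and C → carboxylic acid (the –OH is not a separate alcohol).
Amine appears at: CH2NHCH2 → 1.

1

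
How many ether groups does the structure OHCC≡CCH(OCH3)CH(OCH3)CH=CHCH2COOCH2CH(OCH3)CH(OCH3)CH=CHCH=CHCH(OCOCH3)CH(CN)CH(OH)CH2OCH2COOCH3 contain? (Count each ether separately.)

terminal –CHO: carbonyl C bonded to H and C → aldehyde.
C≡C triple bond → alkyne.
pendant –OCH3: C–O–C with sp³ C, no adjacent C=O → ether.
pendant –OCH3: C–O–C with sp³ C, no adjacent C=O → ether.
C=C double bond → alkene.
–C(=O)–O–C with C on the carbonyl side → ester.
pendant –OCH3: C–O–C with sp³ C, no adjacent C=O → ether.
pendant –OCH3: C–O–C with sp³ C, no adjacent C=O → ether.
C=C double bond → alkene.
C=C double bond → alkene.
pendant –OC(=O)CH3: an acyloxy group → ester.
pendant –C≡N: nitrile.
–OH on an sp³ carbon → alcohol (secondary).
C–O–C with sp³ carbons on both sides and no adjacent C=O → ether.
–C(=O)OCH3: carbonyl C bonded to C and to –OCH3 → ester (not ketone + ether).
Ether appears at: CH(OCH3), CH(OCH3), CH(OCH3), CH(OCH3), CH2OCH2 → 5.

5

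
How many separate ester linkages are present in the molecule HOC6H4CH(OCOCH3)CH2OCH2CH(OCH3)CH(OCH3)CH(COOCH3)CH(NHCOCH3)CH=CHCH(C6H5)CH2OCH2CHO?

2

Reading the structure from left to right:
  HOC6H4: –OH attached directly to an aromatic ring → phenol (not alcohol); the ring itself is an arene.
  CH(OCOCH3): pendant –OC(=O)CH3: an acyloxy group → ester.
  CH2OCH2: C–O–C with sp³ carbons on both sides and no adjacent C=O → ether.
  CH(OCH3): pendant –OCH3: C–O–C with sp³ C, no adjacent C=O → ether.
  CH(OCH3): pendant –OCH3: C–O–C with sp³ C, no adjacent C=O → ether.
  CH(COOCH3): pendant –COOCH3: carbonyl C bonded to C and –OCH3 → ester.
  CH(NHCOCH3): pendant –NHC(=O)CH3: N bonded to a carbonyl → amide (not amine).
  CH=CH: C=C double bond → alkene.
  CH(C6H5): pendant –C6H5: benzene ring → arene.
  CH2OCH2: C–O–C with sp³ carbons on both sides and no adjacent C=O → ether.
  CHO: terminal –CHO: carbonyl C bonded to H and C → aldehyde.
Ester appears at: CH(OCOCH3), CH(COOCH3) → 2.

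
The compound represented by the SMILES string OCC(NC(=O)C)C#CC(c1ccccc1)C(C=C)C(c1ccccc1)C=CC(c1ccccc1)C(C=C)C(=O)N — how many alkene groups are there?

3

HO– on an sp³ carbon → alcohol.
pendant –NHC(=O)CH3: N bonded to a carbonyl → amide (not amine).
C≡C triple bond → alkyne.
pendant –C6H5: benzene ring → arene.
pendant –CH=CH2: C=C double bond → alkene.
pendant –C6H5: benzene ring → arene.
C=C double bond → alkene.
pendant –C6H5: benzene ring → arene.
pendant –CH=CH2: C=C double bond → alkene.
–C(=O)NH2: carbonyl C bonded to C and to N → amide (the N is not a separate amine).
Alkene appears at: CH(CH=CH2), CH=CH, CH(CH=CH2) → 3.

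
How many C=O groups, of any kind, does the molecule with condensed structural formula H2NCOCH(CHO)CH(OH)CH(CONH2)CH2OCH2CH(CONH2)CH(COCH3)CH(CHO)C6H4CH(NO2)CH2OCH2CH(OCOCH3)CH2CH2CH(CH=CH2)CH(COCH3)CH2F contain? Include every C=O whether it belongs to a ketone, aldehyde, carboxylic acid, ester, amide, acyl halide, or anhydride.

8

H2NCO: amide, 1 C=O (running total 1).
CH(CHO): aldehyde, 1 C=O (running total 2).
CH(CONH2): amide, 1 C=O (running total 3).
CH(CONH2): amide, 1 C=O (running total 4).
CH(COCH3): ketone, 1 C=O (running total 5).
CH(CHO): aldehyde, 1 C=O (running total 6).
CH(OCOCH3): ester, 1 C=O (running total 7).
CH(COCH3): ketone, 1 C=O (running total 8).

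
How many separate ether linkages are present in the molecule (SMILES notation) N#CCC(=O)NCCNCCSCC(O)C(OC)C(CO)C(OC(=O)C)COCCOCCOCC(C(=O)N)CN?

4

Reading the structure from left to right:
  N≡C: N≡C–: carbon triple-bonded to nitrogen → nitrile.
  CH2CONHCH2: –C(=O)–N– linkage → amide (the N is not an amine).
  CH2NHCH2: C–N–C with sp³ carbons and no adjacent C=O → amine (secondary).
  CH2SCH2: C–S–C linkage → sulfide (thioether).
  CH(OH): –OH on an sp³ carbon → alcohol (secondary).
  CH(OCH3): pendant –OCH3: C–O–C with sp³ C, no adjacent C=O → ether.
  CH(CH2OH): pendant –CH2OH on an sp³ backbone C → alcohol.
  CH(OCOCH3): pendant –OC(=O)CH3: an acyloxy group → ester.
  CH2OCH2: C–O–C with sp³ carbons on both sides and no adjacent C=O → ether.
  CH2OCH2: C–O–C with sp³ carbons on both sides and no adjacent C=O → ether.
  CH2OCH2: C–O–C with sp³ carbons on both sides and no adjacent C=O → ether.
  CH(CONH2): pendant –CONH2: carbonyl C bonded to C and N → amide.
  CH2NH2: –NH2 on an sp³ carbon with no adjacent C=O → amine.
Ether appears at: CH(OCH3), CH2OCH2, CH2OCH2, CH2OCH2 → 4.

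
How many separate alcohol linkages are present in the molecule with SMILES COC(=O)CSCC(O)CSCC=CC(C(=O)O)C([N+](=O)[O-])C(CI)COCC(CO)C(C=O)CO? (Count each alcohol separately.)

3

CH3O–C(=O)–: carbonyl C bonded to C and to –OCH3 → ester (not ketone + ether).
C–S–C linkage → sulfide (thioether).
–OH on an sp³ carbon → alcohol (secondary).
C–S–C linkage → sulfide (thioether).
C=C double bond → alkene.
pendant –COOH: carbonyl C bonded to C and –OH → carboxylic acid.
–NO2 on an sp³ carbon → nitro (the N=O is not a carbonyl).
pendant –CH2X: halogen on sp³ carbon → alkyl halide.
C–O–C with sp³ carbons on both sides and no adjacent C=O → ether.
pendant –CH2OH on an sp³ backbone C → alcohol.
pendant –CHO: carbonyl C bonded to C and H → aldehyde.
–OH on an sp³ carbon → alcohol.
Alcohol appears at: CH(OH), CH(CH2OH), CH2OH → 3.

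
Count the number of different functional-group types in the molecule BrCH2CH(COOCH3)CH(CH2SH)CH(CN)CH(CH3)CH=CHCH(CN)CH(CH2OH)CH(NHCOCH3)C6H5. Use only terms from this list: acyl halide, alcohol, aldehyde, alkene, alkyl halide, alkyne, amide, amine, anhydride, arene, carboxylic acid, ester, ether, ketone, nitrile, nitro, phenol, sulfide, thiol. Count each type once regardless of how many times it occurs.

8

halogen on an sp³ carbon → alkyl halide.
pendant –COOCH3: carbonyl C bonded to C and –OCH3 → ester.
pendant –CH2SH → thiol.
pendant –C≡N: nitrile.
C=C double bond → alkene.
pendant –C≡N: nitrile.
pendant –CH2OH on an sp³ backbone C → alcohol.
pendant –NHC(=O)CH3: N bonded to a carbonyl → amide (not amine).
–C6H5 phenyl ring → arene.
Distinct types present: alcohol, alkene, alkyl halide, amide, arene, ester, nitrile, thiol.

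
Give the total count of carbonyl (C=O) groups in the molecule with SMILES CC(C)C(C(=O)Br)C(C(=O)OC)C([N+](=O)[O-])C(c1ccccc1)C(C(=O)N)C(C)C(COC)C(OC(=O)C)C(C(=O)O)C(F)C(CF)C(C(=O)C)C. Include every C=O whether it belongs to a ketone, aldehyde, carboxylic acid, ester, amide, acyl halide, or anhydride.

CH(COBr): acyl halide, 1 C=O (running total 1).
CH(COOCH3): ester, 1 C=O (running total 2).
CH(CONH2): amide, 1 C=O (running total 3).
CH(OCOCH3): ester, 1 C=O (running total 4).
CH(COOH): carboxylic acid, 1 C=O (running total 5).
CH(COCH3): ketone, 1 C=O (running total 6).

6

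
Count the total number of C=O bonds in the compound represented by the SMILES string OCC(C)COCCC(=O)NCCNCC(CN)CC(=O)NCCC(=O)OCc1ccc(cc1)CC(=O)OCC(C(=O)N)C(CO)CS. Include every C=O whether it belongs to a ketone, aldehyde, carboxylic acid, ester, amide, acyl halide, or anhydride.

5

CH2CONHCH2: amide, 1 C=O (running total 1).
CH2CONHCH2: amide, 1 C=O (running total 2).
CH2COOCH2: ester, 1 C=O (running total 3).
CH2COOCH2: ester, 1 C=O (running total 4).
CH(CONH2): amide, 1 C=O (running total 5).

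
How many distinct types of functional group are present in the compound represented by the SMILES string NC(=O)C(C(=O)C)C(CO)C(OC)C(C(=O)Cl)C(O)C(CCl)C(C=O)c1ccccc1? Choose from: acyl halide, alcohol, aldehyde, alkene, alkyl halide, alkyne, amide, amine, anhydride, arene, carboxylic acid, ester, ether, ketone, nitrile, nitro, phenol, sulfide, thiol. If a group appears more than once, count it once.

Reading the structure from left to right:
  H2NCO: –C(=O)NH2: carbonyl C bonded to C and to N → amide (the N is not a separate amine).
  CH(COCH3): pendant –COCH3: carbonyl C bonded to two carbons → ketone.
  CH(CH2OH): pendant –CH2OH on an sp³ backbone C → alcohol.
  CH(OCH3): pendant –OCH3: C–O–C with sp³ C, no adjacent C=O → ether.
  CH(COCl): pendant –C(=O)X: carbonyl C bonded to C and halogen → acyl halide.
  CH(OH): –OH on an sp³ carbon → alcohol (secondary).
  CH(CH2Cl): pendant –CH2X: halogen on sp³ carbon → alkyl halide.
  CH(CHO): pendant –CHO: carbonyl C bonded to C and H → aldehyde.
  C6H5: –C6H5 phenyl ring → arene.
Distinct types present: acyl halide, alcohol, aldehyde, alkyl halide, amide, arene, ether, ketone.

8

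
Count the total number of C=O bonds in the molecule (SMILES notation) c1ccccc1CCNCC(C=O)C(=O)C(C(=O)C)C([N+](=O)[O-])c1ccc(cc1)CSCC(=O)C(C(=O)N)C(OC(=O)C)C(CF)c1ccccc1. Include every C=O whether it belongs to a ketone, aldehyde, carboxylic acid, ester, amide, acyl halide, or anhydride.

6

CH(CHO): aldehyde, 1 C=O (running total 1).
CO: ketone, 1 C=O (running total 2).
CH(COCH3): ketone, 1 C=O (running total 3).
CO: ketone, 1 C=O (running total 4).
CH(CONH2): amide, 1 C=O (running total 5).
CH(OCOCH3): ester, 1 C=O (running total 6).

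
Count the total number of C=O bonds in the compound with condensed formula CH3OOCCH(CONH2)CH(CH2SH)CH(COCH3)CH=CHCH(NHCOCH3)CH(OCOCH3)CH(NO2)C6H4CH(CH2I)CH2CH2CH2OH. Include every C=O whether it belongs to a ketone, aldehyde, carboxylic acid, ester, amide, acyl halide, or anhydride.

5

CH3OOC: ester, 1 C=O (running total 1).
CH(CONH2): amide, 1 C=O (running total 2).
CH(COCH3): ketone, 1 C=O (running total 3).
CH(NHCOCH3): amide, 1 C=O (running total 4).
CH(OCOCH3): ester, 1 C=O (running total 5).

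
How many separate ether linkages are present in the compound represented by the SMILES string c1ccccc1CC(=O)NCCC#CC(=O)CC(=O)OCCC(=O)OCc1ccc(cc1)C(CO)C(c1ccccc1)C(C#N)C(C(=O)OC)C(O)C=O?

0

C6H5– phenyl ring → arene.
–C(=O)–N– linkage → amide (the N is not an amine).
C≡C triple bond → alkyne.
–C(=O)– with carbon on both sides → ketone.
–C(=O)–O–C with C on the carbonyl side → ester.
–C(=O)–O–C with C on the carbonyl side → ester.
para-disubstituted benzene ring → arene.
pendant –CH2OH on an sp³ backbone C → alcohol.
pendant –C6H5: benzene ring → arene.
pendant –C≡N: nitrile.
pendant –COOCH3: carbonyl C bonded to C and –OCH3 → ester.
–OH on an sp³ carbon → alcohol (secondary).
terminal –CHO: carbonyl C bonded to H and C → aldehyde.
No segment is a ether: CH2COOCH2 is ester, not ether; CH2COOCH2 is ester, not ether; CH(CH2OH) is alcohol, not ether. → 0.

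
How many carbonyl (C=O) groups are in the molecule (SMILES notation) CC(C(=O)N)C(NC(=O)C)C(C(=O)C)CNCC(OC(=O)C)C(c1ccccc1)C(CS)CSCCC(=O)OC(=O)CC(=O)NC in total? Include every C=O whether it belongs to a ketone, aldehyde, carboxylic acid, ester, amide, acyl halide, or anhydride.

7

CH(CONH2): amide, 1 C=O (running total 1).
CH(NHCOCH3): amide, 1 C=O (running total 2).
CH(COCH3): ketone, 1 C=O (running total 3).
CH(OCOCH3): ester, 1 C=O (running total 4).
CH2CO-O-COCH2: anhydride, 2 C=O (running total 6).
CONHCH3: amide, 1 C=O (running total 7).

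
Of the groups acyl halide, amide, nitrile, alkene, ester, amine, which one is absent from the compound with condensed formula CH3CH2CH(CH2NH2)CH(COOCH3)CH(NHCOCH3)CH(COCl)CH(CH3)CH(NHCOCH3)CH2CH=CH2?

nitrile

acyl halide: present (CH(COCl) — pendant –C(=O)X: carbonyl C bonded to C and halogen → acyl halide).
alkene: present (CH=CH2 — C=C double bond → alkene).
amine: present (CH(CH2NH2) — pendant –CH2NH2: N on sp³ C, no adjacent C=O → amine).
ester: present (CH(COOCH3) — pendant –COOCH3: carbonyl C bonded to C and –OCH3 → ester).
amide: present (CH(NHCOCH3) — pendant –NHC(=O)CH3: N bonded to a carbonyl → amide (not amine)).
nitrile: no segment matches this pattern.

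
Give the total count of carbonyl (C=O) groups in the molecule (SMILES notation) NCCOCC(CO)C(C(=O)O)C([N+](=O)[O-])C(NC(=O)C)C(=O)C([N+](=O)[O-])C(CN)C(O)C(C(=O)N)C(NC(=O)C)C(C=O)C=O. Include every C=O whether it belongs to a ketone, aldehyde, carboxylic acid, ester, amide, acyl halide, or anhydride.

7

CH(COOH): carboxylic acid, 1 C=O (running total 1).
CH(NHCOCH3): amide, 1 C=O (running total 2).
CO: ketone, 1 C=O (running total 3).
CH(CONH2): amide, 1 C=O (running total 4).
CH(NHCOCH3): amide, 1 C=O (running total 5).
CH(CHO): aldehyde, 1 C=O (running total 6).
CHO: aldehyde, 1 C=O (running total 7).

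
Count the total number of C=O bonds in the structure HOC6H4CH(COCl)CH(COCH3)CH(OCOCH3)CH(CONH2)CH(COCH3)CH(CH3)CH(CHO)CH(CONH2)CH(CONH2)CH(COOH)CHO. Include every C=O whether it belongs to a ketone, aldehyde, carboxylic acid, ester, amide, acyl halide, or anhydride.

10

CH(COCl): acyl halide, 1 C=O (running total 1).
CH(COCH3): ketone, 1 C=O (running total 2).
CH(OCOCH3): ester, 1 C=O (running total 3).
CH(CONH2): amide, 1 C=O (running total 4).
CH(COCH3): ketone, 1 C=O (running total 5).
CH(CHO): aldehyde, 1 C=O (running total 6).
CH(CONH2): amide, 1 C=O (running total 7).
CH(CONH2): amide, 1 C=O (running total 8).
CH(COOH): carboxylic acid, 1 C=O (running total 9).
CHO: aldehyde, 1 C=O (running total 10).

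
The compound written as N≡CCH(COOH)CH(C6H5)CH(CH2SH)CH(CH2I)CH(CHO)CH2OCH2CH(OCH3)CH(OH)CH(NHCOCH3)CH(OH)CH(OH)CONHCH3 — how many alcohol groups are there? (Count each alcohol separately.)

N≡C–: carbon triple-bonded to nitrogen → nitrile.
pendant –COOH: carbonyl C bonded to C and –OH → carboxylic acid.
pendant –C6H5: benzene ring → arene.
pendant –CH2SH → thiol.
pendant –CH2X: halogen on sp³ carbon → alkyl halide.
pendant –CHO: carbonyl C bonded to C and H → aldehyde.
C–O–C with sp³ carbons on both sides and no adjacent C=O → ether.
pendant –OCH3: C–O–C with sp³ C, no adjacent C=O → ether.
–OH on an sp³ carbon → alcohol (secondary).
pendant –NHC(=O)CH3: N bonded to a carbonyl → amide (not amine).
–OH on an sp³ carbon → alcohol (secondary).
–OH on an sp³ carbon → alcohol (secondary).
–C(=O)NHCH3: carbonyl C bonded to C and to N → amide (the N is not an amine).
Alcohol appears at: CH(OH), CH(OH), CH(OH) → 3.

3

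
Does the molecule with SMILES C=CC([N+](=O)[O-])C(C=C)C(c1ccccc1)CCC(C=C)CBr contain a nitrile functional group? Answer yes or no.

no

Reading the structure from left to right:
  CH2=CH: C=C double bond → alkene.
  CH(NO2): –NO2 on an sp³ carbon → nitro (the N=O is not a carbonyl).
  CH(CH=CH2): pendant –CH=CH2: C=C double bond → alkene.
  CH(C6H5): pendant –C6H5: benzene ring → arene.
  CH(CH=CH2): pendant –CH=CH2: C=C double bond → alkene.
  CH2Br: halogen on an sp³ carbon → alkyl halide.
The groups actually present are: alkene, alkyl halide, arene, nitro.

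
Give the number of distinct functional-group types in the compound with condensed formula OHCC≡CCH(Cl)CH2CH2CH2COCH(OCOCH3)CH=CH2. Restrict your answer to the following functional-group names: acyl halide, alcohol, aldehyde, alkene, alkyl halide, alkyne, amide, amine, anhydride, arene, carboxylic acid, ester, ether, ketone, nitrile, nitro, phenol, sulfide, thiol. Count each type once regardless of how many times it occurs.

Reading the structure from left to right:
  OHC: terminal –CHO: carbonyl C bonded to H and C → aldehyde.
  C≡C: C≡C triple bond → alkyne.
  CH(Cl): halogen on an sp³ carbon → alkyl halide.
  CO: –C(=O)– with carbon on both sides → ketone.
  CH(OCOCH3): pendant –OC(=O)CH3: an acyloxy group → ester.
  CH=CH2: C=C double bond → alkene.
Distinct types present: aldehyde, alkene, alkyl halide, alkyne, ester, ketone.

6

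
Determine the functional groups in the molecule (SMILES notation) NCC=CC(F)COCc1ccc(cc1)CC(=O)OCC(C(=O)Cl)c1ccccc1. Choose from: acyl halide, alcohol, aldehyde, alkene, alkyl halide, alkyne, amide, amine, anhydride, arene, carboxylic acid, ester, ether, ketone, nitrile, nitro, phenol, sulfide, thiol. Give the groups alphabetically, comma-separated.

acyl halide, alkene, alkyl halide, amine, arene, ester, ether

Reading the structure from left to right:
  H2NCH2: –NH2 on an sp³ carbon with no adjacent C=O → amine.
  CH=CH: C=C double bond → alkene.
  CH(F): halogen on an sp³ carbon → alkyl halide.
  CH2OCH2: C–O–C with sp³ carbons on both sides and no adjacent C=O → ether.
  C6H4: para-disubstituted benzene ring → arene.
  CH2COOCH2: –C(=O)–O–C with C on the carbonyl side → ester.
  CH(COCl): pendant –C(=O)X: carbonyl C bonded to C and halogen → acyl halide.
  C6H5: –C6H5 phenyl ring → arene.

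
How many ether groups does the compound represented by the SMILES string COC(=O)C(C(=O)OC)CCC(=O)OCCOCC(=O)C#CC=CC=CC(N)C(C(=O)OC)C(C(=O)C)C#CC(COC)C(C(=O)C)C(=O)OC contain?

2

Reading the structure from left to right:
  CH3OOC: CH3O–C(=O)–: carbonyl C bonded to C and to –OCH3 → ester (not ketone + ether).
  CH(COOCH3): pendant –COOCH3: carbonyl C bonded to C and –OCH3 → ester.
  CH2COOCH2: –C(=O)–O–C with C on the carbonyl side → ester.
  CH2OCH2: C–O–C with sp³ carbons on both sides and no adjacent C=O → ether.
  CO: –C(=O)– with carbon on both sides → ketone.
  C≡C: C≡C triple bond → alkyne.
  CH=CH: C=C double bond → alkene.
  CH=CH: C=C double bond → alkene.
  CH(NH2): –NH2 on an sp³ carbon with no adjacent C=O → amine.
  CH(COOCH3): pendant –COOCH3: carbonyl C bonded to C and –OCH3 → ester.
  CH(COCH3): pendant –COCH3: carbonyl C bonded to two carbons → ketone.
  C≡C: C≡C triple bond → alkyne.
  CH(CH2OCH3): pendant –CH2OCH3: C–O–C linkage → ether.
  CH(COCH3): pendant –COCH3: carbonyl C bonded to two carbons → ketone.
  COOCH3: –C(=O)OCH3: carbonyl C bonded to C and to –OCH3 → ester (not ketone + ether).
Ether appears at: CH2OCH2, CH(CH2OCH3) → 2.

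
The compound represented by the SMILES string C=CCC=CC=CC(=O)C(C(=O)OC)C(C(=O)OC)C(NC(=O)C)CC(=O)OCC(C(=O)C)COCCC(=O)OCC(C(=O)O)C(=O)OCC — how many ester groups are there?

5

C=C double bond → alkene.
C=C double bond → alkene.
C=C double bond → alkene.
–C(=O)– with carbon on both sides → ketone.
pendant –COOCH3: carbonyl C bonded to C and –OCH3 → ester.
pendant –COOCH3: carbonyl C bonded to C and –OCH3 → ester.
pendant –NHC(=O)CH3: N bonded to a carbonyl → amide (not amine).
–C(=O)–O–C with C on the carbonyl side → ester.
pendant –COCH3: carbonyl C bonded to two carbons → ketone.
C–O–C with sp³ carbons on both sides and no adjacent C=O → ether.
–C(=O)–O–C with C on the carbonyl side → ester.
pendant –COOH: carbonyl C bonded to C and –OH → carboxylic acid.
–C(=O)OCH2CH3: carbonyl C bonded to C and to –OEt → ester.
Ester appears at: CH(COOCH3), CH(COOCH3), CH2COOCH2, CH2COOCH2, COOCH2CH3 → 5.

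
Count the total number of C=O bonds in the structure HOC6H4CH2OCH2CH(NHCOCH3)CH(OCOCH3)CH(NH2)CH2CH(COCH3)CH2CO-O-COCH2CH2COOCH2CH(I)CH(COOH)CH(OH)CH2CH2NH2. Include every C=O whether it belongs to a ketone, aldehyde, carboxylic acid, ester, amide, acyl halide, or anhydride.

7

CH(NHCOCH3): amide, 1 C=O (running total 1).
CH(OCOCH3): ester, 1 C=O (running total 2).
CH(COCH3): ketone, 1 C=O (running total 3).
CH2CO-O-COCH2: anhydride, 2 C=O (running total 5).
CH2COOCH2: ester, 1 C=O (running total 6).
CH(COOH): carboxylic acid, 1 C=O (running total 7).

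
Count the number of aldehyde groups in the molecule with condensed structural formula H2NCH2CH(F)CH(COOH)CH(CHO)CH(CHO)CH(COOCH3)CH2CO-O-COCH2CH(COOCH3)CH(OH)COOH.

Taking each segment in turn:
  H2NCH2: –NH2 on an sp³ carbon with no adjacent C=O → amine.
  CH(F): halogen on an sp³ carbon → alkyl halide.
  CH(COOH): pendant –COOH: carbonyl C bonded to C and –OH → carboxylic acid.
  CH(CHO): pendant –CHO: carbonyl C bonded to C and H → aldehyde.
  CH(CHO): pendant –CHO: carbonyl C bonded to C and H → aldehyde.
  CH(COOCH3): pendant –COOCH3: carbonyl C bonded to C and –OCH3 → ester.
  CH2CO-O-COCH2: two acyl groups sharing one oxygen, –C(=O)–O–C(=O)– → anhydride.
  CH(COOCH3): pendant –COOCH3: carbonyl C bonded to C and –OCH3 → ester.
  CH(OH): –OH on an sp³ carbon → alcohol (secondary).
  COOH: –COOH: carbonyl C bonded to –OH and C → carboxylic acid (the –OH is not a separate alcohol).
Aldehyde appears at: CH(CHO), CH(CHO) → 2.

2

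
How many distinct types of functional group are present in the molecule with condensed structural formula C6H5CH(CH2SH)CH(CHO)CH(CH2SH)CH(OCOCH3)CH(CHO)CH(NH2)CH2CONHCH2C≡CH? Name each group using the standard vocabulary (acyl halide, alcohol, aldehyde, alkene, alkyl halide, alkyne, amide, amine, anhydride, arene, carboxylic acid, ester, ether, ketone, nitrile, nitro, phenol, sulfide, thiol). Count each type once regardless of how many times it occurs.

C6H5– phenyl ring → arene.
pendant –CH2SH → thiol.
pendant –CHO: carbonyl C bonded to C and H → aldehyde.
pendant –CH2SH → thiol.
pendant –OC(=O)CH3: an acyloxy group → ester.
pendant –CHO: carbonyl C bonded to C and H → aldehyde.
–NH2 on an sp³ carbon with no adjacent C=O → amine.
–C(=O)–N– linkage → amide (the N is not an amine).
C≡C triple bond → alkyne.
Distinct types present: aldehyde, alkyne, amide, amine, arene, ester, thiol.

7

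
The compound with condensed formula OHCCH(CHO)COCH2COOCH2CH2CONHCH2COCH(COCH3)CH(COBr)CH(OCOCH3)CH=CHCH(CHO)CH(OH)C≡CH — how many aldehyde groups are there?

3

Working along the chain:
  OHC: terminal –CHO: carbonyl C bonded to H and C → aldehyde.
  CH(CHO): pendant –CHO: carbonyl C bonded to C and H → aldehyde.
  CO: –C(=O)– with carbon on both sides → ketone.
  CH2COOCH2: –C(=O)–O–C with C on the carbonyl side → ester.
  CH2CONHCH2: –C(=O)–N– linkage → amide (the N is not an amine).
  CO: –C(=O)– with carbon on both sides → ketone.
  CH(COCH3): pendant –COCH3: carbonyl C bonded to two carbons → ketone.
  CH(COBr): pendant –C(=O)X: carbonyl C bonded to C and halogen → acyl halide.
  CH(OCOCH3): pendant –OC(=O)CH3: an acyloxy group → ester.
  CH=CH: C=C double bond → alkene.
  CH(CHO): pendant –CHO: carbonyl C bonded to C and H → aldehyde.
  CH(OH): –OH on an sp³ carbon → alcohol (secondary).
  C≡CH: C≡C triple bond → alkyne.
Aldehyde appears at: OHC, CH(CHO), CH(CHO) → 3.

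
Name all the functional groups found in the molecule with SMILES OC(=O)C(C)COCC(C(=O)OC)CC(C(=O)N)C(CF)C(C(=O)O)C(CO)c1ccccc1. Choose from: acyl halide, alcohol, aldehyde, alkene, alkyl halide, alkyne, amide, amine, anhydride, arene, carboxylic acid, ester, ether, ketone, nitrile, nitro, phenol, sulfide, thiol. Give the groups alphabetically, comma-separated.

Taking each segment in turn:
  HOOC: –COOH: carbonyl C bonded to –OH and C → carboxylic acid (the –OH is not a separate alcohol).
  CH2OCH2: C–O–C with sp³ carbons on both sides and no adjacent C=O → ether.
  CH(COOCH3): pendant –COOCH3: carbonyl C bonded to C and –OCH3 → ester.
  CH(CONH2): pendant –CONH2: carbonyl C bonded to C and N → amide.
  CH(CH2F): pendant –CH2X: halogen on sp³ carbon → alkyl halide.
  CH(COOH): pendant –COOH: carbonyl C bonded to C and –OH → carboxylic acid.
  CH(CH2OH): pendant –CH2OH on an sp³ backbone C → alcohol.
  C6H5: –C6H5 phenyl ring → arene.

alcohol, alkyl halide, amide, arene, carboxylic acid, ester, ether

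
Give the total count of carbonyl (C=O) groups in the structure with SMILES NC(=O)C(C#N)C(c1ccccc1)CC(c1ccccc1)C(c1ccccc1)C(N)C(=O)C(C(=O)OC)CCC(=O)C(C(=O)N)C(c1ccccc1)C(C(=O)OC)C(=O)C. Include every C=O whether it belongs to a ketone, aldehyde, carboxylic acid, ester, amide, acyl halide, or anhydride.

7

H2NCO: amide, 1 C=O (running total 1).
CO: ketone, 1 C=O (running total 2).
CH(COOCH3): ester, 1 C=O (running total 3).
CO: ketone, 1 C=O (running total 4).
CH(CONH2): amide, 1 C=O (running total 5).
CH(COOCH3): ester, 1 C=O (running total 6).
CO: ketone, 1 C=O (running total 7).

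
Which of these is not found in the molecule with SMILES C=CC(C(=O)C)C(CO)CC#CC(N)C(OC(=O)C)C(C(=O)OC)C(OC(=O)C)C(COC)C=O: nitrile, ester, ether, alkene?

nitrile

alkene: present (CH2=CH — C=C double bond → alkene).
ester: present (CH(OCOCH3) — pendant –OC(=O)CH3: an acyloxy group → ester).
ether: present (CH(CH2OCH3) — pendant –CH2OCH3: C–O–C linkage → ether).
nitrile: absent. In C≡C, the triple bond is C≡C, not C≡N.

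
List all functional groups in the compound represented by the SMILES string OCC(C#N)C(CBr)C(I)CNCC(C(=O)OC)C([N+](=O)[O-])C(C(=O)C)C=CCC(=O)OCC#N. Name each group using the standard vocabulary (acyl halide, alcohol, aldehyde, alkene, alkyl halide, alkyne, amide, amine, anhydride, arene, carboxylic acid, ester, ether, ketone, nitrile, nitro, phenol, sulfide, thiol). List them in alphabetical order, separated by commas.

Reading the structure from left to right:
  HOCH2: HO– on an sp³ carbon → alcohol.
  CH(CN): pendant –C≡N: nitrile.
  CH(CH2Br): pendant –CH2X: halogen on sp³ carbon → alkyl halide.
  CH(I): halogen on an sp³ carbon → alkyl halide.
  CH2NHCH2: C–N–C with sp³ carbons and no adjacent C=O → amine (secondary).
  CH(COOCH3): pendant –COOCH3: carbonyl C bonded to C and –OCH3 → ester.
  CH(NO2): –NO2 on an sp³ carbon → nitro (the N=O is not a carbonyl).
  CH(COCH3): pendant –COCH3: carbonyl C bonded to two carbons → ketone.
  CH=CH: C=C double bond → alkene.
  CH2COOCH2: –C(=O)–O–C with C on the carbonyl side → ester.
  CN: –C≡N: carbon triple-bonded to nitrogen → nitrile.

alcohol, alkene, alkyl halide, amine, ester, ketone, nitrile, nitro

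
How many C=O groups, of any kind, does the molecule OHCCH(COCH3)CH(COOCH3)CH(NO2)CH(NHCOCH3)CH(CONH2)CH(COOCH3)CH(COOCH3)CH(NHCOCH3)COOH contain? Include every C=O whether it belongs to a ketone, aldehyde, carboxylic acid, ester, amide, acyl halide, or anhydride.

OHC: aldehyde, 1 C=O (running total 1).
CH(COCH3): ketone, 1 C=O (running total 2).
CH(COOCH3): ester, 1 C=O (running total 3).
CH(NHCOCH3): amide, 1 C=O (running total 4).
CH(CONH2): amide, 1 C=O (running total 5).
CH(COOCH3): ester, 1 C=O (running total 6).
CH(COOCH3): ester, 1 C=O (running total 7).
CH(NHCOCH3): amide, 1 C=O (running total 8).
COOH: carboxylic acid, 1 C=O (running total 9).

9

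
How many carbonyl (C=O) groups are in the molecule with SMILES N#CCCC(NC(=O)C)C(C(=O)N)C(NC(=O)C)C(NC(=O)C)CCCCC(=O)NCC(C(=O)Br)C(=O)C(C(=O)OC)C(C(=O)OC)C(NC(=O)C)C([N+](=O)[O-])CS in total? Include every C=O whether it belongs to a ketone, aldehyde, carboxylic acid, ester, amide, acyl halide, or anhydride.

10

CH(NHCOCH3): amide, 1 C=O (running total 1).
CH(CONH2): amide, 1 C=O (running total 2).
CH(NHCOCH3): amide, 1 C=O (running total 3).
CH(NHCOCH3): amide, 1 C=O (running total 4).
CH2CONHCH2: amide, 1 C=O (running total 5).
CH(COBr): acyl halide, 1 C=O (running total 6).
CO: ketone, 1 C=O (running total 7).
CH(COOCH3): ester, 1 C=O (running total 8).
CH(COOCH3): ester, 1 C=O (running total 9).
CH(NHCOCH3): amide, 1 C=O (running total 10).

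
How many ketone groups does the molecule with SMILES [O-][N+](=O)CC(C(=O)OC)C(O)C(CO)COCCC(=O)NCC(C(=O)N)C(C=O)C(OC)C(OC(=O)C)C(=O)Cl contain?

0

–NO2 on carbon → nitro group.
pendant –COOCH3: carbonyl C bonded to C and –OCH3 → ester.
–OH on an sp³ carbon → alcohol (secondary).
pendant –CH2OH on an sp³ backbone C → alcohol.
C–O–C with sp³ carbons on both sides and no adjacent C=O → ether.
–C(=O)–N– linkage → amide (the N is not an amine).
pendant –CONH2: carbonyl C bonded to C and N → amide.
pendant –CHO: carbonyl C bonded to C and H → aldehyde.
pendant –OCH3: C–O–C with sp³ C, no adjacent C=O → ether.
pendant –OC(=O)CH3: an acyloxy group → ester.
–C(=O)Cl: carbonyl C bonded to C and to a halogen → acyl halide (not alkyl halide).
No segment is a ketone: CH(COOCH3) is ester, not ketone; CH2CONHCH2 is amide, not ketone; CH(CONH2) is amide, not ketone. → 0.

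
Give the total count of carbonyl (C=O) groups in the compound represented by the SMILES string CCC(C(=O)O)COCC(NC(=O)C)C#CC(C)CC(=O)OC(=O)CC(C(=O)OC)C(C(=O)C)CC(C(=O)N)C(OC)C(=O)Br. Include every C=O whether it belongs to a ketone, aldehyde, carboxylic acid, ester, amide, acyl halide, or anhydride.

8

CH(COOH): carboxylic acid, 1 C=O (running total 1).
CH(NHCOCH3): amide, 1 C=O (running total 2).
CH2CO-O-COCH2: anhydride, 2 C=O (running total 4).
CH(COOCH3): ester, 1 C=O (running total 5).
CH(COCH3): ketone, 1 C=O (running total 6).
CH(CONH2): amide, 1 C=O (running total 7).
COBr: acyl halide, 1 C=O (running total 8).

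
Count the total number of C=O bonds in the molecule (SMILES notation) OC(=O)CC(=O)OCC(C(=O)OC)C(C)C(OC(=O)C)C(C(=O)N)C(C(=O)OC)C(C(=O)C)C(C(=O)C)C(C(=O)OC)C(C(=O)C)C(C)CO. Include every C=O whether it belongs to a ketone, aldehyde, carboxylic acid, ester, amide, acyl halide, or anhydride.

HOOC: carboxylic acid, 1 C=O (running total 1).
CH2COOCH2: ester, 1 C=O (running total 2).
CH(COOCH3): ester, 1 C=O (running total 3).
CH(OCOCH3): ester, 1 C=O (running total 4).
CH(CONH2): amide, 1 C=O (running total 5).
CH(COOCH3): ester, 1 C=O (running total 6).
CH(COCH3): ketone, 1 C=O (running total 7).
CH(COCH3): ketone, 1 C=O (running total 8).
CH(COOCH3): ester, 1 C=O (running total 9).
CH(COCH3): ketone, 1 C=O (running total 10).

10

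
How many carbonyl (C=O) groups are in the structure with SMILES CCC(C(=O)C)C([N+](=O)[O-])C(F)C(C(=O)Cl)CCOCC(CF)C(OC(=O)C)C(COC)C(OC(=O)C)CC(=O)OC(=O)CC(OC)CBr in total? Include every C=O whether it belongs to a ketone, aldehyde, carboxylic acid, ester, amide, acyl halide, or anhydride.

CH(COCH3): ketone, 1 C=O (running total 1).
CH(COCl): acyl halide, 1 C=O (running total 2).
CH(OCOCH3): ester, 1 C=O (running total 3).
CH(OCOCH3): ester, 1 C=O (running total 4).
CH2CO-O-COCH2: anhydride, 2 C=O (running total 6).

6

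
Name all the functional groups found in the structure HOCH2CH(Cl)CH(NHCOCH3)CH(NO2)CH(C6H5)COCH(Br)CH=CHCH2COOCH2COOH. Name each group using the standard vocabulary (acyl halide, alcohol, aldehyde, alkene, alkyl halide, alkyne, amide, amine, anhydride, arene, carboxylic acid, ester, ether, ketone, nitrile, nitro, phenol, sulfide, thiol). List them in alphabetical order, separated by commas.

alcohol, alkene, alkyl halide, amide, arene, carboxylic acid, ester, ketone, nitro

Working along the chain:
  HOCH2: HO– on an sp³ carbon → alcohol.
  CH(Cl): halogen on an sp³ carbon → alkyl halide.
  CH(NHCOCH3): pendant –NHC(=O)CH3: N bonded to a carbonyl → amide (not amine).
  CH(NO2): –NO2 on an sp³ carbon → nitro (the N=O is not a carbonyl).
  CH(C6H5): pendant –C6H5: benzene ring → arene.
  CO: –C(=O)– with carbon on both sides → ketone.
  CH(Br): halogen on an sp³ carbon → alkyl halide.
  CH=CH: C=C double bond → alkene.
  CH2COOCH2: –C(=O)–O–C with C on the carbonyl side → ester.
  COOH: –COOH: carbonyl C bonded to –OH and C → carboxylic acid (the –OH is not a separate alcohol).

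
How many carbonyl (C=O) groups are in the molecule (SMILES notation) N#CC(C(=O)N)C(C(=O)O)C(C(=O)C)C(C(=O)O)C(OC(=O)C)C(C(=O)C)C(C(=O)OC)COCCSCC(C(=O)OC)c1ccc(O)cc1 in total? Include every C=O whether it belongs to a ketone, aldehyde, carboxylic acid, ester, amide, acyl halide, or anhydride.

CH(CONH2): amide, 1 C=O (running total 1).
CH(COOH): carboxylic acid, 1 C=O (running total 2).
CH(COCH3): ketone, 1 C=O (running total 3).
CH(COOH): carboxylic acid, 1 C=O (running total 4).
CH(OCOCH3): ester, 1 C=O (running total 5).
CH(COCH3): ketone, 1 C=O (running total 6).
CH(COOCH3): ester, 1 C=O (running total 7).
CH(COOCH3): ester, 1 C=O (running total 8).

8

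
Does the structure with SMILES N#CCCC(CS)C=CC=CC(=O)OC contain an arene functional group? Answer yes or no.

N≡C–: carbon triple-bonded to nitrogen → nitrile.
pendant –CH2SH → thiol.
C=C double bond → alkene.
C=C double bond → alkene.
–C(=O)OCH3: carbonyl C bonded to C and to –OCH3 → ester (not ketone + ether).
The groups actually present are: alkene, ester, nitrile, thiol.

no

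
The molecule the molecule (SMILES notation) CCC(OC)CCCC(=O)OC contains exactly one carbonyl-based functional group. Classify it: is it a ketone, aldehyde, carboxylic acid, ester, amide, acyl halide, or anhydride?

ester

The carbonyl is in the COOCH3 segment: –C(=O)OCH3: carbonyl C bonded to C and to –OCH3 → ester (not ketone + ether).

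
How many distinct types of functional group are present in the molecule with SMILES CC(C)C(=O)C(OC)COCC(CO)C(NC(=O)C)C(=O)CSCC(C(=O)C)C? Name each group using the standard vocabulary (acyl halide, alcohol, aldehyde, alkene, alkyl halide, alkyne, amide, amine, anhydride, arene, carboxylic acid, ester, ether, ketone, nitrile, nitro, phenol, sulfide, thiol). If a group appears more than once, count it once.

5

Reading the structure from left to right:
  CO: –C(=O)– with carbon on both sides → ketone.
  CH(OCH3): pendant –OCH3: C–O–C with sp³ C, no adjacent C=O → ether.
  CH2OCH2: C–O–C with sp³ carbons on both sides and no adjacent C=O → ether.
  CH(CH2OH): pendant –CH2OH on an sp³ backbone C → alcohol.
  CH(NHCOCH3): pendant –NHC(=O)CH3: N bonded to a carbonyl → amide (not amine).
  CO: –C(=O)– with carbon on both sides → ketone.
  CH2SCH2: C–S–C linkage → sulfide (thioether).
  CH(COCH3): pendant –COCH3: carbonyl C bonded to two carbons → ketone.
Distinct types present: alcohol, amide, ether, ketone, sulfide.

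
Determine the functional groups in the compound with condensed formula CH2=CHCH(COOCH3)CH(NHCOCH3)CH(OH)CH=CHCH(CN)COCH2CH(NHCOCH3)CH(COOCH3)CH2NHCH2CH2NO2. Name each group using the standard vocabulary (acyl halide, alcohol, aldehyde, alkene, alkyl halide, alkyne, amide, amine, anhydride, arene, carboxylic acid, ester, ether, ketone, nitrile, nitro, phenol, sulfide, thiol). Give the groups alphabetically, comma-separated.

alcohol, alkene, amide, amine, ester, ketone, nitrile, nitro

Working along the chain:
  CH2=CH: C=C double bond → alkene.
  CH(COOCH3): pendant –COOCH3: carbonyl C bonded to C and –OCH3 → ester.
  CH(NHCOCH3): pendant –NHC(=O)CH3: N bonded to a carbonyl → amide (not amine).
  CH(OH): –OH on an sp³ carbon → alcohol (secondary).
  CH=CH: C=C double bond → alkene.
  CH(CN): pendant –C≡N: nitrile.
  CO: –C(=O)– with carbon on both sides → ketone.
  CH(NHCOCH3): pendant –NHC(=O)CH3: N bonded to a carbonyl → amide (not amine).
  CH(COOCH3): pendant –COOCH3: carbonyl C bonded to C and –OCH3 → ester.
  CH2NHCH2: C–N–C with sp³ carbons and no adjacent C=O → amine (secondary).
  CH2NO2: –NO2 on carbon → nitro group.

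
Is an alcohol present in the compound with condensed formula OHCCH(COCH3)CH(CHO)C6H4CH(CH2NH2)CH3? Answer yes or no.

no

Reading the structure from left to right:
  OHC: terminal –CHO: carbonyl C bonded to H and C → aldehyde.
  CH(COCH3): pendant –COCH3: carbonyl C bonded to two carbons → ketone.
  CH(CHO): pendant –CHO: carbonyl C bonded to C and H → aldehyde.
  C6H4: para-disubstituted benzene ring → arene.
  CH(CH2NH2): pendant –CH2NH2: N on sp³ C, no adjacent C=O → amine.
The groups actually present are: aldehyde, amine, arene, ketone.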